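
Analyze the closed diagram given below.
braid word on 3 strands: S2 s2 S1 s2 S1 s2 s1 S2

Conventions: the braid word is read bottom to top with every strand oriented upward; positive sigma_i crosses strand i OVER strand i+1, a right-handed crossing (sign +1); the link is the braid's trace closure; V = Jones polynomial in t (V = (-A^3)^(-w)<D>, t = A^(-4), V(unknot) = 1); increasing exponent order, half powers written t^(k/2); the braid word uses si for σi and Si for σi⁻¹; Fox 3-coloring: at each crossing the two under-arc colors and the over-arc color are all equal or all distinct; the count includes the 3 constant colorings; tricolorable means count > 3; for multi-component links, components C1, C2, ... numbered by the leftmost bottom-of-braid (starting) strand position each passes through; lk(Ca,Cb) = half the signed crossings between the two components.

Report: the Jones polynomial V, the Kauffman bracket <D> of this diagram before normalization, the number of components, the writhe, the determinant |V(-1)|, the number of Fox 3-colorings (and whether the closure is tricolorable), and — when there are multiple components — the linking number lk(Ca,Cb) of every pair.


V(t) = t^-2 + 2 + t^2
bracket: A^-8 + 2 + A^8, w = 0
3 components, writhe 0, over 8 crossings
lk(C1,C2) = 0
linking number lk(C1,C3) = +1
lk(C2,C3): -1
det 4, colorings 3 of 3^8 — not tricolorable
observation: palindromic: swapping t for 1/t fixes V


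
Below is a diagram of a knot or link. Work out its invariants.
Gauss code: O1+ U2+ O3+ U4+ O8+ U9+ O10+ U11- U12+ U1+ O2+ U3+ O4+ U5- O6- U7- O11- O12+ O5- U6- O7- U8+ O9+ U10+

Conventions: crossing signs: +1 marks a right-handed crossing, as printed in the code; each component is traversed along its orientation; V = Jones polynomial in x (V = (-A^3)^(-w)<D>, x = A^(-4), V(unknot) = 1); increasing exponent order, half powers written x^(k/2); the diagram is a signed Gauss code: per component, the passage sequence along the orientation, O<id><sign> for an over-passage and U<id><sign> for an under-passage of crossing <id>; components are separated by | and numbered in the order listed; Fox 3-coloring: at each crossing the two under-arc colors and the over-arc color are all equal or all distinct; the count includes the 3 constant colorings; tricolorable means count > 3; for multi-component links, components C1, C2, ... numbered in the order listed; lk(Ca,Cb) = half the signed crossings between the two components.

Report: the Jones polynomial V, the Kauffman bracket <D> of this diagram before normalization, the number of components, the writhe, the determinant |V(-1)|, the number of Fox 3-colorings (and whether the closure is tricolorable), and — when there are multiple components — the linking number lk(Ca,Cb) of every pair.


V = -x^-1 + 1 - x + 3x^2 - 2x^3 + 3x^4 - 3x^5 + 3x^6 - 2x^7 + x^8 - x^9
<D> = -A^-24 + A^-20 - 2A^-16 + 3A^-12 - 3A^-8 + 3A^-4 - 2 + 3A^4 - A^8 + A^12 - A^16 (w = +4)
1 component over 12 crossings, w = +4
9 Fox colorings among 3^12, |V(-1)| = 21: tricolorable
why: det 21 = |V(-1)|; divisible by 3, so tricolorable


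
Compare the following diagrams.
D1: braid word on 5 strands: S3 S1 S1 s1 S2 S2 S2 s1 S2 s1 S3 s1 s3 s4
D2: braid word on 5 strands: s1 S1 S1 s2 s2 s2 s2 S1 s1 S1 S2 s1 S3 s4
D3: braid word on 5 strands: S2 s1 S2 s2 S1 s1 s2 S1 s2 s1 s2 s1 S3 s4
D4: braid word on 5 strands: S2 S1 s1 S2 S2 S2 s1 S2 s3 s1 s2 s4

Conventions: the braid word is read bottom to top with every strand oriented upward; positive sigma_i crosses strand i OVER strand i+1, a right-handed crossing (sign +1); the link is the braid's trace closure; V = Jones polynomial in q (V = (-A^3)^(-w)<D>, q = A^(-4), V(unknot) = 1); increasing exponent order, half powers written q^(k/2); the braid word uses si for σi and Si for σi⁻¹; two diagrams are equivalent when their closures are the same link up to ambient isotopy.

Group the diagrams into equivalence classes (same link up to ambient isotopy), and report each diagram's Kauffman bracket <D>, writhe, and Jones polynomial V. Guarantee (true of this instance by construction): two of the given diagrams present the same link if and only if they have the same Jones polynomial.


grouping into links: {D1, D4} | {D2} | {D3}
V(D1) = q^-5 - 2q^-4 + 2q^-3 - 2q^-2 + 2q^-1 - 1 + q  (w -2, c 14, <D> = A^-10 - A^-6 + 2A^-2 - 2A^2 + 2A^6 - 2A^10 + A^14)
V(D2) = q + q^3 - q^4  [14 crossings, <D> = -A^-10 + A^-6 + A^2, w = +2]
V(D3) = q - q^2 + 2q^3 - q^4 + q^5 - q^6  (w +4, c 14, <D> = -A^-12 + A^-8 - A^-4 + 2 - A^4 + A^8)
V(D4) = q^-5 - 2q^-4 + 2q^-3 - 2q^-2 + 2q^-1 - 1 + q  (w 0, c 12, <D> = A^-4 - 1 + 2A^4 - 2A^8 + 2A^12 - 2A^16 + A^20)
why: V(q) takes 3 values over 4 diagrams, fixing the grouping


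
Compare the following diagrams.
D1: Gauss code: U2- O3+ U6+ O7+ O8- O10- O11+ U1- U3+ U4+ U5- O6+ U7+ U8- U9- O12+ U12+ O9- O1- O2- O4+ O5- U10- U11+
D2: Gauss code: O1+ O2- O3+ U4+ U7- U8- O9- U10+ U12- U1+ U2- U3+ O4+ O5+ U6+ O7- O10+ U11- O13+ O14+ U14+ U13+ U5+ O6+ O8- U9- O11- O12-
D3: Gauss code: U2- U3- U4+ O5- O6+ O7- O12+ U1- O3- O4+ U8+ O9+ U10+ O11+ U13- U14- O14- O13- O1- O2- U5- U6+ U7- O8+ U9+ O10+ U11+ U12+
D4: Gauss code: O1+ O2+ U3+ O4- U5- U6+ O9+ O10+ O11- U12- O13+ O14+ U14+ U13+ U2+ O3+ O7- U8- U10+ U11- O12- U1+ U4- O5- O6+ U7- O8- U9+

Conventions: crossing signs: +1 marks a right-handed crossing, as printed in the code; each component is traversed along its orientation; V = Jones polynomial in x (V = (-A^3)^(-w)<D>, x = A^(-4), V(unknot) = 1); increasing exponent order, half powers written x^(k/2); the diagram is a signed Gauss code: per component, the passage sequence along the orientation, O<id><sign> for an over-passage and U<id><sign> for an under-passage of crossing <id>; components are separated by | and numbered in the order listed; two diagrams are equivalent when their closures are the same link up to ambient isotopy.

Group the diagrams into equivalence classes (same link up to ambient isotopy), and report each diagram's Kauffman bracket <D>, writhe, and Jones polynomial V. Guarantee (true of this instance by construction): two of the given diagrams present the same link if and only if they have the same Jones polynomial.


grouping into links: {D1} | {D2, D4} | {D3}
V(D1) = 1  (w 0, c 12, <D> = 1)
V(D2) = -x^-3 + 2x^-2 - 2x^-1 + 3 - 2x + 2x^2 - x^3  (w +2, c 14, <D> = -A^-6 + 2A^-2 - 2A^2 + 3A^6 - 2A^10 + 2A^14 - A^18)
D3 (bracket A^-20 - 2A^-16 + 2A^-12 - 2A^-8 + 2A^-4 - 1 + A^4; 14 crossings at w = 0): V = x^-1 - 1 + 2x - 2x^2 + 2x^3 - 2x^4 + x^5
V(D4) = -x^-3 + 2x^-2 - 2x^-1 + 3 - 2x + 2x^2 - x^3  [14 crossings, <D> = -A^-6 + 2A^-2 - 2A^2 + 3A^6 - 2A^10 + 2A^14 - A^18, w = +2]
why: 3 classes among 4 diagrams; unequal V(x) rules out equality


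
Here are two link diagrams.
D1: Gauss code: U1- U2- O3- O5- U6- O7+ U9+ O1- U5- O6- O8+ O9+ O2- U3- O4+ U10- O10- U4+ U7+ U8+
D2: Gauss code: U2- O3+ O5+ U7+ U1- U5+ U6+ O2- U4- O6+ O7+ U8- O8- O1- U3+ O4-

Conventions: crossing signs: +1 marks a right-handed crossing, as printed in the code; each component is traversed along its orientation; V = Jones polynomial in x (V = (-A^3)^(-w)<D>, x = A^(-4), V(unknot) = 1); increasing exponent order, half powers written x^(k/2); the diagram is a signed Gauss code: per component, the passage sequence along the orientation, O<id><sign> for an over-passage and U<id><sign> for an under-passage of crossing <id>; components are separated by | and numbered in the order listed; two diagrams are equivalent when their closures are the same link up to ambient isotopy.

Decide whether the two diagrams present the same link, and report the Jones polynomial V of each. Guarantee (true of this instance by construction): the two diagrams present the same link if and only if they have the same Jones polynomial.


equivalent: no
V(D1) = 1  (w -2, c 10, <D> = A^-6)
V(D2) = x^-2 - x^-1 + 1 - x + x^2  [8 crossings, <D> = A^-8 - A^-4 + 1 - A^4 + A^8, w = 0]
key observation: comparing 2 Jones polynomials yields 2 groups


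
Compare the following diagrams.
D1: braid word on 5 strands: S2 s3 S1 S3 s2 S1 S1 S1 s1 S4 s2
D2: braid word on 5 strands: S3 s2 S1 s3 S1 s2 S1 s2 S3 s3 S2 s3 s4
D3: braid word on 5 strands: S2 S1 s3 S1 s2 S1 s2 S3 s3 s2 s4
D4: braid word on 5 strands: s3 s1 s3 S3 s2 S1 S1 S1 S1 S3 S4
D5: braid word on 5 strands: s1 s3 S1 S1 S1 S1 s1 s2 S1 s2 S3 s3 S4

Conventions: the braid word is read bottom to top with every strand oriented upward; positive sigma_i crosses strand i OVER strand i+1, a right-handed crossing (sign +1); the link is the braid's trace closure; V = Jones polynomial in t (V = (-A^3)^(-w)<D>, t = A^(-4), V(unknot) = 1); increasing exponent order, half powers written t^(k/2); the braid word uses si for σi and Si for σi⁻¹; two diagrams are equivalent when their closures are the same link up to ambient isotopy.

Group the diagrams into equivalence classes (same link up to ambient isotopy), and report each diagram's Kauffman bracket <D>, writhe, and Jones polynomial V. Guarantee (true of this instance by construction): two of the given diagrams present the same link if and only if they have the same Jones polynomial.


equivalence classes: {D1, D4} | {D2, D3, D5}
D1 (bracket A^-7 + A^-3 + A - A^9; 11 crossings at w = -3): V = t^(-9/2) - t^(-5/2) - t^(-3/2) - t^(-1/2)
V(D2) = t^(-7/2) - 2t^(-5/2) + t^(-3/2) - 2t^(-1/2) + t^(1/2) - t^(3/2)  (w +1, c 13, <D> = A^-3 - A + 2A^5 - A^9 + 2A^13 - A^17)
D3 (bracket A^-3 - A + 2A^5 - A^9 + 2A^13 - A^17; 11 crossings at w = +1): V = t^(-7/2) - 2t^(-5/2) + t^(-3/2) - 2t^(-1/2) + t^(1/2) - t^(3/2)
V(D4) = t^(-9/2) - t^(-5/2) - t^(-3/2) - t^(-1/2)  [11 crossings, <D> = A^-7 + A^-3 + A - A^9, w = -3]
V(D5) = t^(-7/2) - 2t^(-5/2) + t^(-3/2) - 2t^(-1/2) + t^(1/2) - t^(3/2)  (w -1, c 13, <D> = A^-9 - A^-5 + 2A^-1 - A^3 + 2A^7 - A^11)
key observation: comparing 5 Jones polynomials yields 2 groups


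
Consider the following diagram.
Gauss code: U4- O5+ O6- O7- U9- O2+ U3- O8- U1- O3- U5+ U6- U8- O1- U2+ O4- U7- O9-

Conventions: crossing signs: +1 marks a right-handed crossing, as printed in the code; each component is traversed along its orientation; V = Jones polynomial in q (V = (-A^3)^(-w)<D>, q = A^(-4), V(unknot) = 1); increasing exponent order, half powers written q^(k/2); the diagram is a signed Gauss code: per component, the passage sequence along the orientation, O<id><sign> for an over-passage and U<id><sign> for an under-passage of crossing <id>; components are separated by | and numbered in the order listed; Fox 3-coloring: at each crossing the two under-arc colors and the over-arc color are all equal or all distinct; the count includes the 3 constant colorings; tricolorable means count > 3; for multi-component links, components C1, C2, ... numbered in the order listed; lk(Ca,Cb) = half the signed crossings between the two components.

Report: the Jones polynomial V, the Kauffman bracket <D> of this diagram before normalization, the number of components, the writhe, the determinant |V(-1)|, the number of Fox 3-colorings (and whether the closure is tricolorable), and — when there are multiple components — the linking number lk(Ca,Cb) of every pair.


V = q^-8 - 2q^-7 + q^-6 - 2q^-5 + 2q^-4 + q^-2
<D> = -A^-7 - 2A + 2A^5 - A^9 + 2A^13 - A^17 (w = -5)
1 component over 9 crossings, w = -5
27 Fox colorings among 3^9, |V(-1)| = 9: tricolorable
why: the span of V is 6, forcing >= 6 crossings in any diagram


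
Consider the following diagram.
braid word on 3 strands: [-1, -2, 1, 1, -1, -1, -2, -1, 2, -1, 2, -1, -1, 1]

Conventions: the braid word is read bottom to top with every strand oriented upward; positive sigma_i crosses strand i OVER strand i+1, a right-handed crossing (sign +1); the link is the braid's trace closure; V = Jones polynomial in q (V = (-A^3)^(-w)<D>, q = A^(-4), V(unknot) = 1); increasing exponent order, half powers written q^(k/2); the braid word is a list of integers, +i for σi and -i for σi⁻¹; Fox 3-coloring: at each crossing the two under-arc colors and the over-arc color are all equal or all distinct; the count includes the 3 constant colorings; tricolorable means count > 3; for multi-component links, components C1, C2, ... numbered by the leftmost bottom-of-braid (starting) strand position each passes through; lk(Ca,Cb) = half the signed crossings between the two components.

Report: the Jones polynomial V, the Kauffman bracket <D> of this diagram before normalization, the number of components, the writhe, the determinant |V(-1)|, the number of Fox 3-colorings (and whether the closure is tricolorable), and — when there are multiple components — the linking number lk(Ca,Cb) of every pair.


Jones polynomial: V(q) = q^-7 - 2q^-6 + 2q^-5 - 3q^-4 + 3q^-3 - 2q^-2 + 2q^-1
<D> = 2A^-8 - 2A^-4 + 3 - 3A^4 + 2A^8 - 2A^12 + A^16; writhe -4
components 1, writhe -4 (14 crossings)
3-colorings: 9 of 3^14, det 15 — tricolorable
note: w = -4 (over 14 crossings) is diagram-only; (-A^3)^(4) removes it from V


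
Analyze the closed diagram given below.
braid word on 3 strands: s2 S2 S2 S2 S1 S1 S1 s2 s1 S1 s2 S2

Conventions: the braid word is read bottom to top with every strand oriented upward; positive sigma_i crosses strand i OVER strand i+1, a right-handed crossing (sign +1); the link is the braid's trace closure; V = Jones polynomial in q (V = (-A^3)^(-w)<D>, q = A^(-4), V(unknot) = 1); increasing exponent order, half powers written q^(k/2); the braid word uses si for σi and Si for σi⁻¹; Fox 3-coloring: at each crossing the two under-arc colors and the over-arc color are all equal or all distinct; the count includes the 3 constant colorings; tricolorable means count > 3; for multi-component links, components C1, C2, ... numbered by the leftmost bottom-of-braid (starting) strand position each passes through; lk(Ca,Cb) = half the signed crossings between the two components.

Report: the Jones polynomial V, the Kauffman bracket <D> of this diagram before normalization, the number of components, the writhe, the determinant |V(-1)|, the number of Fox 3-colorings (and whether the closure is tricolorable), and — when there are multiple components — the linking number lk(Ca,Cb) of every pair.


V = -q^-4 + q^-3 + q^-1
<D> = A^-8 + 1 - A^4 (w = -4)
1 component over 12 crossings, w = -4
9 Fox colorings among 3^12, |V(-1)| = 3: tricolorable
why: |V(-1)| = 3: so tricolorable, since 3 divides 3


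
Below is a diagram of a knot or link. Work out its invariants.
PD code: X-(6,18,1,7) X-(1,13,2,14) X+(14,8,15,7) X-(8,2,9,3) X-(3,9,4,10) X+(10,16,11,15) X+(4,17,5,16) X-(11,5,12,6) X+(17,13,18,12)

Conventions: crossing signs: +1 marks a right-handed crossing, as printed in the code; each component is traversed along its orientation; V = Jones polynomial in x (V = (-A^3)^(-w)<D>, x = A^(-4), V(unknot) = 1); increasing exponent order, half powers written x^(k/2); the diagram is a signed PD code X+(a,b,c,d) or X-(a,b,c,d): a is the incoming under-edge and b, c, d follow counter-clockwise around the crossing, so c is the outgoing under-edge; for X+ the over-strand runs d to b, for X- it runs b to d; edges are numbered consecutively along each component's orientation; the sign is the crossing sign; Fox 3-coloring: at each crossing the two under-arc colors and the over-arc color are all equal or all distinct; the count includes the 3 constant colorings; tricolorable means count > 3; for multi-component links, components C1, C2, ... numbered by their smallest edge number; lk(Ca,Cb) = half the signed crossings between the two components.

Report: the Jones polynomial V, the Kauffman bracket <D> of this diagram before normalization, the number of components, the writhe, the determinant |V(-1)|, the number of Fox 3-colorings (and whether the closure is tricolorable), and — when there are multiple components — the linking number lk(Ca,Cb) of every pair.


V = -x^(-9/2) + x^(-7/2) - 2x^(-5/2) + 2x^(-3/2) - 3x^(-1/2) + x^(1/2) - x^(3/2) + x^(5/2)
<D> = -A^-13 + A^-9 - A^-5 + 3A^-1 - 2A^3 + 2A^7 - A^11 + A^15 (w = -1)
2 components over 9 crossings, w = -1
lk(C1,C2): -2
9 Fox colorings among 3^9, |V(-1)| = 12: tricolorable
why: det 12 = |V(-1)|; divisible by 3, so tricolorable


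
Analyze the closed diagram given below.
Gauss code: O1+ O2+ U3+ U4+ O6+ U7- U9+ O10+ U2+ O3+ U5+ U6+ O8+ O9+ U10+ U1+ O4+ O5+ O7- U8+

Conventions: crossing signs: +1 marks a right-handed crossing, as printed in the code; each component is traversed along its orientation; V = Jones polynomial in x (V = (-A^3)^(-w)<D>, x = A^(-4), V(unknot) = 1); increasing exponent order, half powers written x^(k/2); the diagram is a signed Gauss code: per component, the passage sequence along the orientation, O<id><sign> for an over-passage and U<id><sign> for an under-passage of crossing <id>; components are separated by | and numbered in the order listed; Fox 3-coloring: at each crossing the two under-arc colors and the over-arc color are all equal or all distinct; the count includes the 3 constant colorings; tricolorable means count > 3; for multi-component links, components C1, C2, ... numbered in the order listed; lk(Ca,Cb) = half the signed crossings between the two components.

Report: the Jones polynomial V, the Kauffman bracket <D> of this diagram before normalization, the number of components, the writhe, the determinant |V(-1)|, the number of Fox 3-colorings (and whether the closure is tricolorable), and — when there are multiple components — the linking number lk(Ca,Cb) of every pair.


Jones polynomial: V(x) = x^3 + x^5 - x^8
<D> = -A^-8 + A^4 + A^12; writhe +8
components 1, writhe +8 (10 crossings)
3-colorings: 9 of 3^10, det 3 — tricolorable
note: w = +8 shifts under R1 moves; the (-A^3)^(-8) factor cancels that in V


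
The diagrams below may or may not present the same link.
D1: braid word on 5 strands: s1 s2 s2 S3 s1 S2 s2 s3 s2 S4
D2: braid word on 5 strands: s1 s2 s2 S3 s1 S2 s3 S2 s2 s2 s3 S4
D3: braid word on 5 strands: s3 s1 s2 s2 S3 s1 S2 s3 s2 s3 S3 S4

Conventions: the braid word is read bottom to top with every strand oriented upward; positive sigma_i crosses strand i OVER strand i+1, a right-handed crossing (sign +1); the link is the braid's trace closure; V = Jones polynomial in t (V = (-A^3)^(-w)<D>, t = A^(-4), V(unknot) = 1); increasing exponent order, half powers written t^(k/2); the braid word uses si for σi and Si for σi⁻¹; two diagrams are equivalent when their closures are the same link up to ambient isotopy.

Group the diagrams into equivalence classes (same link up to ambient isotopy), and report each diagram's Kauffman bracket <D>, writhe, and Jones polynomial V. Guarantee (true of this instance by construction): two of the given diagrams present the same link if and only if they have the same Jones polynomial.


equivalence classes: {D1, D2, D3}
D1 (bracket A^-12 + 1 + A^4 + A^8; 10 crossings at w = +4): V = t + t^2 + t^3 + t^6
D2 (bracket A^-12 + 1 + A^4 + A^8; 12 crossings at w = +4): V = t + t^2 + t^3 + t^6
V(D3) = t + t^2 + t^3 + t^6  [12 crossings, <D> = A^-12 + 1 + A^4 + A^8, w = +4]
key observation: one V(t) for all 3 diagrams — one class (guaranteed)


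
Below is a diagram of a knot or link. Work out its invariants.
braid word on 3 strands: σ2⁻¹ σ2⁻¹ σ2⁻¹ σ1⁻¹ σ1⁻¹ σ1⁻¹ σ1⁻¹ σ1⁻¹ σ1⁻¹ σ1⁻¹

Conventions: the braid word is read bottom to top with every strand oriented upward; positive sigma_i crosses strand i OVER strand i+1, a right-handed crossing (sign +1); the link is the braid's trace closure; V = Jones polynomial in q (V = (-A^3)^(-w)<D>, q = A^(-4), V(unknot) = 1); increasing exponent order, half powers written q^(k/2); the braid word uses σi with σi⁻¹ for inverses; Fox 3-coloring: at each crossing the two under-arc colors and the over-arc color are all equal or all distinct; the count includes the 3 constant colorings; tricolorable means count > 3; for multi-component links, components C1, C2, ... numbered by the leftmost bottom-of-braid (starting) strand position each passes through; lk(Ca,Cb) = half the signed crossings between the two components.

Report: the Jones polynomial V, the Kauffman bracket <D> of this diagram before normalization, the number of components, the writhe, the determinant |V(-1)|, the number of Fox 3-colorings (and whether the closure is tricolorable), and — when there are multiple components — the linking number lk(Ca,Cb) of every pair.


Jones polynomial: V(q) = q^-14 - 2q^-13 + 2q^-12 - 3q^-11 + 3q^-10 - 3q^-9 + 2q^-8 - 2q^-7 + 2q^-6 + q^-4
<D> = A^-14 + 2A^-6 - 2A^-2 + 2A^2 - 3A^6 + 3A^10 - 3A^14 + 2A^18 - 2A^22 + A^26; writhe -10
components 1, writhe -10 (10 crossings)
3-colorings: 9 of 3^10, det 21 — tricolorable
note: det 21 = |V(-1)|; divisible by 3, so tricolorable


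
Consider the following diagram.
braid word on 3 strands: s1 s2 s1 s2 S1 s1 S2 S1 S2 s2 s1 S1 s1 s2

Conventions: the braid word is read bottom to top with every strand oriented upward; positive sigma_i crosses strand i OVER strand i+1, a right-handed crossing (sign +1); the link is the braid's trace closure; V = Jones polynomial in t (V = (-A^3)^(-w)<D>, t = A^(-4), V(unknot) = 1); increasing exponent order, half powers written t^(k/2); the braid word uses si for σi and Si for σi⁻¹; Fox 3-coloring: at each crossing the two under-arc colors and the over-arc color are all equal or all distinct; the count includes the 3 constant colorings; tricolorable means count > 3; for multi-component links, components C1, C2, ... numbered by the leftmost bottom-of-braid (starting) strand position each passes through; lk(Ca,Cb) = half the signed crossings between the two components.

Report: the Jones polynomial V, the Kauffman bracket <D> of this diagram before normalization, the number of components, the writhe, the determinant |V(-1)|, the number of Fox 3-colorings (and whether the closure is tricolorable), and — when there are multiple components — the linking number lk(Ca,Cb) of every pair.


Jones polynomial: V(t) = t + t^3 - t^4
<D> = -A^-4 + 1 + A^8; writhe +4
components 1, writhe +4 (14 crossings)
3-colorings: 9 of 3^14, det 3 — tricolorable
note: w = +4 (over 14 crossings) is diagram-only; (-A^3)^(-4) removes it from V


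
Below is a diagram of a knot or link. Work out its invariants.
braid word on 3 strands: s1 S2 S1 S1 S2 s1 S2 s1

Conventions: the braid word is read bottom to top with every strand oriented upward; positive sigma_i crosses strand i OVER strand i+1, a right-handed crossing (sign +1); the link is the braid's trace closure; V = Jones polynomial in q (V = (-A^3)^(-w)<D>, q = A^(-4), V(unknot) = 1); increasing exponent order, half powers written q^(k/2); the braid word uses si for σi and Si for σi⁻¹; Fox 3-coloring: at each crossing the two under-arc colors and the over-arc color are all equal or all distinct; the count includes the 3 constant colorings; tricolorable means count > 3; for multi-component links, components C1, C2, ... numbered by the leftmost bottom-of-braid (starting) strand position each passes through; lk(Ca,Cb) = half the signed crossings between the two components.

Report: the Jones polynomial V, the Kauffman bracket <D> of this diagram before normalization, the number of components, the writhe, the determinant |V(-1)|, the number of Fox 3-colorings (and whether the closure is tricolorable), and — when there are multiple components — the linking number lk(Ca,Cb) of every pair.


V = -q^-5 + q^-4 - q^-3 + 2q^-2 - q^-1 + 2 - q
<D> = -A^-10 + 2A^-6 - A^-2 + 2A^2 - A^6 + A^10 - A^14 (w = -2)
1 component over 8 crossings, w = -2
9 Fox colorings among 3^8, |V(-1)| = 9: tricolorable
why: the span of V is 6, forcing >= 6 crossings in any diagram


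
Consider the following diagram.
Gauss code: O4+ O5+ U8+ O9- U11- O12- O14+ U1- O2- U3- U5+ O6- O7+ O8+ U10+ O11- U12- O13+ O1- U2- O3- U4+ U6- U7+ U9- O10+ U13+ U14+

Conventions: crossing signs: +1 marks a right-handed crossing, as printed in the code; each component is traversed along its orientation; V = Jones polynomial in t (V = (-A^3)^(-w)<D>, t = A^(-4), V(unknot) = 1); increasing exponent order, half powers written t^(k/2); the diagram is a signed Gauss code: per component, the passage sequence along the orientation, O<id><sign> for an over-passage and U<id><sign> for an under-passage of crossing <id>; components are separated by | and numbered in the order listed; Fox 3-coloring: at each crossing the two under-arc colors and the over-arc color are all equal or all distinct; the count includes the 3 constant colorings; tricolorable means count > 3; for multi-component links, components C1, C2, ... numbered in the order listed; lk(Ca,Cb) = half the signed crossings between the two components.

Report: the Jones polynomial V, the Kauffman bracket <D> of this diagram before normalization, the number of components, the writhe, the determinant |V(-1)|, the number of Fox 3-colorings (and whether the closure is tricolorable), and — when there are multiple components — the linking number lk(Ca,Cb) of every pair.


V(t) = t^-5 - 2t^-4 + 2t^-3 - 3t^-2 + 4t^-1 - 3 + 4t - 3t^2 + 2t^3 - 2t^4 + t^5
bracket: A^-20 - 2A^-16 + 2A^-12 - 3A^-8 + 4A^-4 - 3 + 4A^4 - 3A^8 + 2A^12 - 2A^16 + A^20, w = 0
1 component, writhe 0, over 14 crossings
det 27, colorings 27 of 3^14 — tricolorable
observation: V spans 10 powers of t: at least 10 crossings in any diagram


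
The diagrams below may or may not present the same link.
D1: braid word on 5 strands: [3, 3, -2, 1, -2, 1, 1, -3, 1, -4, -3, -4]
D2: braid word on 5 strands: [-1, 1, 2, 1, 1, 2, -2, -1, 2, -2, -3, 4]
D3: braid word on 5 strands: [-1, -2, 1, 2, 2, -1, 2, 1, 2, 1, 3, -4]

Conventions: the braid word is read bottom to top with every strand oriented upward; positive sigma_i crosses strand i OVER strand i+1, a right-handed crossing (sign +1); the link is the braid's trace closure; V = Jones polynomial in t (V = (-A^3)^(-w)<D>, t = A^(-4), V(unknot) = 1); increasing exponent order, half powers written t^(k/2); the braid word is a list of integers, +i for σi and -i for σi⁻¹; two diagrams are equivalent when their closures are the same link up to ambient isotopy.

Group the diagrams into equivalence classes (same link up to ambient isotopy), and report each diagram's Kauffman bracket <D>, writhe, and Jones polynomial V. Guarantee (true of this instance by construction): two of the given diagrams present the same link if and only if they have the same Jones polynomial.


classes: {D1} | {D2} | {D3}
V(D1) = t^-1 - 1 + 2t - 2t^2 + 2t^3 - 2t^4 + t^5  [12 crossings, <D> = A^-20 - 2A^-16 + 2A^-12 - 2A^-8 + 2A^-4 - 1 + A^4, w = 0]
D2 (bracket A^6; 12 crossings at w = +2): V = 1
V(D3) = t - t^2 + 2t^3 - t^4 + t^5 - t^6  [12 crossings, <D> = -A^-12 + A^-8 - A^-4 + 2 - A^4 + A^8, w = +4]
note: V(t) takes 3 values over 3 diagrams, fixing the grouping


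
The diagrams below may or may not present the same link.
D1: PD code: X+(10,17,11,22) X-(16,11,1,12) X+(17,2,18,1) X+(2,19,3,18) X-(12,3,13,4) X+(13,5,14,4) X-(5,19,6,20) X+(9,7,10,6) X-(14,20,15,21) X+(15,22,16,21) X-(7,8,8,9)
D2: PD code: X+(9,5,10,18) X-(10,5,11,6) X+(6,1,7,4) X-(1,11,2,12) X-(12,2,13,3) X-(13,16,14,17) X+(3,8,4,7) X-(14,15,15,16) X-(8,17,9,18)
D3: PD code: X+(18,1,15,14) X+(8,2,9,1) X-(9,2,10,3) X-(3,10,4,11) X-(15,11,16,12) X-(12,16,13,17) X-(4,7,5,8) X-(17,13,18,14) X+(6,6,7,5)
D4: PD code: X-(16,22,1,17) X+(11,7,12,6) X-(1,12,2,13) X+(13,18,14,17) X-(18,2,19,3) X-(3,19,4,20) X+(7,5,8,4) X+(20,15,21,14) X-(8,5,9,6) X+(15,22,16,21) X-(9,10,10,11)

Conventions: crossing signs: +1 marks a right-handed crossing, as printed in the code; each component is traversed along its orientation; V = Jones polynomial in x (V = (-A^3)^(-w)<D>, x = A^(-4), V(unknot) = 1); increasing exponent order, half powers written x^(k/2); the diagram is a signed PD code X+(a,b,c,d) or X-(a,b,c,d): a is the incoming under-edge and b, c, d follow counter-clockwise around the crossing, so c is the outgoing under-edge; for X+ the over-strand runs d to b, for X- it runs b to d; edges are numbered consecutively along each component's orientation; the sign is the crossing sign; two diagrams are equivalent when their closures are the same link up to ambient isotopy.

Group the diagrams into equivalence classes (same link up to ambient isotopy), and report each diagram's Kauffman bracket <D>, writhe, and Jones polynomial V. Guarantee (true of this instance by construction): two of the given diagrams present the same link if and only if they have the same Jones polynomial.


classes: {D1} | {D3} | {D2, D4}
V(D1) = -x^(1/2) - x^(5/2)  [11 crossings, <D> = A^-7 + A, w = +1]
V(D2) = x^(-7/2) - 2x^(-5/2) + x^(-3/2) - 2x^(-1/2) + x^(1/2) - x^(3/2)  [9 crossings, <D> = A^-15 - A^-11 + 2A^-7 - A^-3 + 2A - A^5, w = -3]
V(D3) = -x^(-5/2) - x^(-1/2)  [9 crossings, <D> = A^-7 + A, w = -3]
D4 (bracket A^-9 - A^-5 + 2A^-1 - A^3 + 2A^7 - A^11; 11 crossings at w = -1): V = x^(-7/2) - 2x^(-5/2) + x^(-3/2) - 2x^(-1/2) + x^(1/2) - x^(3/2)
insight: V(x) takes 3 values over 4 diagrams, fixing the grouping


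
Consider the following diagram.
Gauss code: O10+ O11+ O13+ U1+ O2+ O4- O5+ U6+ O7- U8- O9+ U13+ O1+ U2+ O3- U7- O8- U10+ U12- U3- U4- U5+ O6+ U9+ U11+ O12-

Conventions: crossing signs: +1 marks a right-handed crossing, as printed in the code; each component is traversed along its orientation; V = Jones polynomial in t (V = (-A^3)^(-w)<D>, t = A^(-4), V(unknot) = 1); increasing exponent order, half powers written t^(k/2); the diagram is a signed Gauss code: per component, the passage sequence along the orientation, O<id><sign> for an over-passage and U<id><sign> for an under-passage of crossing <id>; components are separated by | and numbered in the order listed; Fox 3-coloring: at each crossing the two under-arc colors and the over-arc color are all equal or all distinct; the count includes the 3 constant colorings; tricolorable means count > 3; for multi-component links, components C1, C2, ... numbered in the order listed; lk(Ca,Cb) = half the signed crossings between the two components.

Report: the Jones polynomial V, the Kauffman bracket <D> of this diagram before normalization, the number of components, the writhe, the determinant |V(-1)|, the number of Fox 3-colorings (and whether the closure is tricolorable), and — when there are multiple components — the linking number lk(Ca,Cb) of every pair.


V(t) = -t^-2 + 2t^-1 - 2 + 4t - 4t^2 + 4t^3 - 3t^4 + 2t^5 - t^6
bracket: A^-15 - 2A^-11 + 3A^-7 - 4A^-3 + 4A - 4A^5 + 2A^9 - 2A^13 + A^17, w = +3
1 component, writhe +3, over 13 crossings
det 23, colorings 3 of 3^13 — not tricolorable
observation: V spans 8 powers of t: at least 8 crossings in any diagram


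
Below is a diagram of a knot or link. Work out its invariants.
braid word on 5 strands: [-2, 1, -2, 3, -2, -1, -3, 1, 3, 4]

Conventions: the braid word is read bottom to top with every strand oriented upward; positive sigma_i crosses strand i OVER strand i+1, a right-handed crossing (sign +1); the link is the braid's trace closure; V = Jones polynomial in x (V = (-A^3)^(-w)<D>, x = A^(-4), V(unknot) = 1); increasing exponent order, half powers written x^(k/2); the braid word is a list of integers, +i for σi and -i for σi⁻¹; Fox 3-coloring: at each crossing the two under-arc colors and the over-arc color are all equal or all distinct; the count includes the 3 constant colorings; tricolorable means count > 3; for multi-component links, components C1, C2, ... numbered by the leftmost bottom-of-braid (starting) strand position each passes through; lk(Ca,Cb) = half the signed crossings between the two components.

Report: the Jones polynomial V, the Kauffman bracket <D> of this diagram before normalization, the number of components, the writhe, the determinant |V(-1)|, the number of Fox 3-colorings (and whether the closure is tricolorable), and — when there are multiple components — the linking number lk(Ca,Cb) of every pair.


V = -x^-4 + x^-3 + x^-1
<D> = A^4 + A^12 - A^16 (w = 0)
1 component over 10 crossings, w = 0
9 Fox colorings among 3^10, |V(-1)| = 3: tricolorable
why: w = 0 (over 10 crossings) is diagram-only; (-A^3)^(0) removes it from V


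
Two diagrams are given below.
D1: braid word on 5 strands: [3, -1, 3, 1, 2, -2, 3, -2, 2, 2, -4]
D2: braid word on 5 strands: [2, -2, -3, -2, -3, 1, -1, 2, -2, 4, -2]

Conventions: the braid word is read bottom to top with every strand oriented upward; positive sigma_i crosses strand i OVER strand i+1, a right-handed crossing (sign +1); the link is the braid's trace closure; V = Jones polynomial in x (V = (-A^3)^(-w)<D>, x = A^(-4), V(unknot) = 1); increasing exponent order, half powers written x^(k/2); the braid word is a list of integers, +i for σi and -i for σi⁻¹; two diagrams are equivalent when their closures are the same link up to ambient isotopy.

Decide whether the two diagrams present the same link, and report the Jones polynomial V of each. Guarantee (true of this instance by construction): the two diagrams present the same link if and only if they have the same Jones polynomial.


equivalent: no
V(D1) = -x^(1/2) - x^(3/2) - x^(5/2) + x^(9/2)  (w +3, c 11, <D> = -A^-9 + A^-1 + A^3 + A^7)
V(D2) = x^(-9/2) - x^(-5/2) - x^(-3/2) - x^(-1/2)  [11 crossings, <D> = A^-7 + A^-3 + A - A^9, w = -3]
key observation: 2 classes among 2 diagrams; unequal V(x) rules out equality


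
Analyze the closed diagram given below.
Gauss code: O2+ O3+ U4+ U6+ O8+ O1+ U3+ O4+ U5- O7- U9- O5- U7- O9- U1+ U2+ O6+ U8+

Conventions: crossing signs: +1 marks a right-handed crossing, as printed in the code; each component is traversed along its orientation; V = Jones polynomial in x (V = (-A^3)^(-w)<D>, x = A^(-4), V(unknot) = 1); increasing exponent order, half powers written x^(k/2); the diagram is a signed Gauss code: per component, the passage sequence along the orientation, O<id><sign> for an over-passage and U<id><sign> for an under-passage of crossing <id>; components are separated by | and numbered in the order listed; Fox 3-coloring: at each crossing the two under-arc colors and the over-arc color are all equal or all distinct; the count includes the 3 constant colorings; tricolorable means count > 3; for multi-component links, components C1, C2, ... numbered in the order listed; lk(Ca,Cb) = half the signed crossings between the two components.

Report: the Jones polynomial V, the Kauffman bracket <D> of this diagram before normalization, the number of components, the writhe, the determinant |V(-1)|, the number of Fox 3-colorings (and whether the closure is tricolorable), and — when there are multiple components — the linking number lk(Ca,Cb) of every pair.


V = -x^-2 + x^-1 - 1 + 3x - 2x^2 + 3x^3 - 2x^4 + x^5 - x^6
<D> = A^-15 - A^-11 + 2A^-7 - 3A^-3 + 2A - 3A^5 + A^9 - A^13 + A^17 (w = +3)
1 component over 9 crossings, w = +3
9 Fox colorings among 3^9, |V(-1)| = 15: tricolorable
why: |V(-1)| = 15: so tricolorable, since 3 divides 15


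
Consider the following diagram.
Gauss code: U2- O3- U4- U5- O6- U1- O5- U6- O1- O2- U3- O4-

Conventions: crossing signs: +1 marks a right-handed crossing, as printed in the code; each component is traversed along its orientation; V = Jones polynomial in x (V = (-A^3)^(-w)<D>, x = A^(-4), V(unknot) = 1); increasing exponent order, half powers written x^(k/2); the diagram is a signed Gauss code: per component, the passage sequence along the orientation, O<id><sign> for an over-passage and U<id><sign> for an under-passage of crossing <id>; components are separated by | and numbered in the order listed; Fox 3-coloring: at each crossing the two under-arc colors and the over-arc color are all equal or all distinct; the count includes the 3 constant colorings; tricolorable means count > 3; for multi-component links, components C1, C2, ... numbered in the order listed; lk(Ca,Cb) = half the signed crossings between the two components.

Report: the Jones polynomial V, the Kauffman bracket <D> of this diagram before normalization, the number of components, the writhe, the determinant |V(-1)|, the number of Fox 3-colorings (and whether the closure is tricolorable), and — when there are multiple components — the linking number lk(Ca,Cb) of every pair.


Jones polynomial: V(x) = x^-8 - 2x^-7 + x^-6 - 2x^-5 + 2x^-4 + x^-2
<D> = A^-10 + 2A^-2 - 2A^2 + A^6 - 2A^10 + A^14; writhe -6
components 1, writhe -6 (6 crossings)
3-colorings: 27 of 3^6, det 9 — tricolorable
note: |V(-1)| = 9: so tricolorable, since 3 divides 9


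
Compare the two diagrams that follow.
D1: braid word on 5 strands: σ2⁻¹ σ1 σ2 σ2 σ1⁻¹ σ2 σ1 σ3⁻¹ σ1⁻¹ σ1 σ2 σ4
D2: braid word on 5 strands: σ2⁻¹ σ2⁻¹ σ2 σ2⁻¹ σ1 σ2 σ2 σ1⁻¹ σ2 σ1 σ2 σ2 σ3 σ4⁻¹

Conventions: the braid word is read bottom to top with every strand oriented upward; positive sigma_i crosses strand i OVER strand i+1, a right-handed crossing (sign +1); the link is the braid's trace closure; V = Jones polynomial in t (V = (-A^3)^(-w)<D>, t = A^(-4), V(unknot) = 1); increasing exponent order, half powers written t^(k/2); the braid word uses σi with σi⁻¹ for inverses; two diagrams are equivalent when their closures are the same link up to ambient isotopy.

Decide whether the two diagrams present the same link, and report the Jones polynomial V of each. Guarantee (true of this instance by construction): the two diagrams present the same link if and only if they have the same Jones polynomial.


equivalent: yes
V(D1) = t - t^2 + 2t^3 - t^4 + t^5 - t^6  (w +4, c 12, <D> = -A^-12 + A^-8 - A^-4 + 2 - A^4 + A^8)
D2 (bracket -A^-12 + A^-8 - A^-4 + 2 - A^4 + A^8; 14 crossings at w = +4): V = t - t^2 + 2t^3 - t^4 + t^5 - t^6
why: one V(t) for all 2 diagrams — one class (guaranteed)


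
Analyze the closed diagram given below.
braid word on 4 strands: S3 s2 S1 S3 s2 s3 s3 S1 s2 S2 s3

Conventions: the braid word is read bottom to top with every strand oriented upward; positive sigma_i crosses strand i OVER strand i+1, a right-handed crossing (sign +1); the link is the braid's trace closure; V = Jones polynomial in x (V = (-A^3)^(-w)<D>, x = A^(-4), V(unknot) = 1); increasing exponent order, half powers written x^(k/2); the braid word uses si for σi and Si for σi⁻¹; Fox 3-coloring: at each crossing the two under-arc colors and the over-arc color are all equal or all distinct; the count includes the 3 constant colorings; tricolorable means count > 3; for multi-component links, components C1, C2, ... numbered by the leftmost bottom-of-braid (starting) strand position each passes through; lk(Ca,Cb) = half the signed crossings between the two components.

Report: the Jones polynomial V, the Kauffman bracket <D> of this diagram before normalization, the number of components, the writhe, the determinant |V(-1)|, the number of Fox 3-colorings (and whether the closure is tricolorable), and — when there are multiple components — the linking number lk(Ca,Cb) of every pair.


Jones polynomial: V(x) = x^-2 - x^-1 + 2 - 2x + x^2 - x^3 + x^4
<D> = -A^-13 + A^-9 - A^-5 + 2A^-1 - 2A^3 + A^7 - A^11; writhe +1
components 1, writhe +1 (11 crossings)
3-colorings: 9 of 3^11, det 9 — tricolorable
note: |V(-1)| = 9: so tricolorable, since 3 divides 9


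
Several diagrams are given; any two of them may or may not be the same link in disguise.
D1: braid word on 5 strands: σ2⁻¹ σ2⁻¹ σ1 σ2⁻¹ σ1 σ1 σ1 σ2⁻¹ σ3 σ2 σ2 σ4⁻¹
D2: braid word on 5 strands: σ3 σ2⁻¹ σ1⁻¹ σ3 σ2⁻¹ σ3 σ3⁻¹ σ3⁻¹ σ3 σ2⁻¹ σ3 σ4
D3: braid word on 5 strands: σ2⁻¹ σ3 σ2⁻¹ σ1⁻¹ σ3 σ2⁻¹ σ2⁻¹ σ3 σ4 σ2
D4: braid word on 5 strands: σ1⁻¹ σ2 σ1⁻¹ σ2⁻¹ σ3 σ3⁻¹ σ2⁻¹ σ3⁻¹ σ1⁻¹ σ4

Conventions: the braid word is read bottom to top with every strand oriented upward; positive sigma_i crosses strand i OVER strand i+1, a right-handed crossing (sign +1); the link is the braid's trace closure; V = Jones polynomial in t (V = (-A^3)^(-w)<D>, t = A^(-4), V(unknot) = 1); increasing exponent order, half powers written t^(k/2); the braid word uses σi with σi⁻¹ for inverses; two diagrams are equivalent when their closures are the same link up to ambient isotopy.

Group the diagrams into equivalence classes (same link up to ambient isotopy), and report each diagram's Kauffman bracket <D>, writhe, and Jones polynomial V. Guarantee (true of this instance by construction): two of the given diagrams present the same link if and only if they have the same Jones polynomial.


classes: {D1} | {D2, D3} | {D4}
V(D1) = t^-1 - 1 + 2t - 2t^2 + 2t^3 - 2t^4 + t^5  [12 crossings, <D> = A^-14 - 2A^-10 + 2A^-6 - 2A^-2 + 2A^2 - A^6 + A^10, w = +2]
V(D2) = -t^-3 + 2t^-2 - 2t^-1 + 3 - 2t + 2t^2 - t^3  [12 crossings, <D> = -A^-12 + 2A^-8 - 2A^-4 + 3 - 2A^4 + 2A^8 - A^12, w = 0]
V(D3) = -t^-3 + 2t^-2 - 2t^-1 + 3 - 2t + 2t^2 - t^3  (w 0, c 10, <D> = -A^-12 + 2A^-8 - 2A^-4 + 3 - 2A^4 + 2A^8 - A^12)
V(D4) = -t^-6 + t^-5 - t^-4 + 2t^-3 - t^-2 + t^-1  [10 crossings, <D> = A^-8 - A^-4 + 2 - A^4 + A^8 - A^12, w = -4]
note: V(t) takes 3 values over 4 diagrams, fixing the grouping
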